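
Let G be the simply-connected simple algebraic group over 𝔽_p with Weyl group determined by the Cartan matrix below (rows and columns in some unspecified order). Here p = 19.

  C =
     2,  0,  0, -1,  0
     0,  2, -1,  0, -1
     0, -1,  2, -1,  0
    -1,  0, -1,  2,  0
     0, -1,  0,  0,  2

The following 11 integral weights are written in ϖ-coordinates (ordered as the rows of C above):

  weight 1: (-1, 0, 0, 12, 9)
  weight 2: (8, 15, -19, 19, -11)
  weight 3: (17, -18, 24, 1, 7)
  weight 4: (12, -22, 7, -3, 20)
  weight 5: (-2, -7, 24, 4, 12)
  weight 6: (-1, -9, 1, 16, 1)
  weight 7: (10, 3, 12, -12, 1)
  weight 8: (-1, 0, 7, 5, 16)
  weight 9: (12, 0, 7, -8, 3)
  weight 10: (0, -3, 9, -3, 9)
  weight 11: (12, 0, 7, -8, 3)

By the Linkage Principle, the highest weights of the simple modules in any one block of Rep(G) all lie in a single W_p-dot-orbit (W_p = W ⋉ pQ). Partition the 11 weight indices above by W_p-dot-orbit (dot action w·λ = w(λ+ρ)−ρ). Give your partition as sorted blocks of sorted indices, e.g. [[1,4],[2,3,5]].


Cartan matrix: type A_5 (|W|=720); un-permuting the 5 rows.

W_19-reps of the 11 weights in Ā_19 (same 5-coord order as C):

    λ_1 → (6, 1, 1, 7, 4)
    λ_2 → (1, 2, 6, 1, 8)
    λ_3 → (1, 2, 6, 1, 8)
    λ_4 → (0, 4, 2, 11, 2)
    λ_5 → (6, 1, 1, 7, 4)
    λ_6 → (0, 4, 2, 11, 2)
    λ_7 → (0, 4, 2, 11, 2)
    λ_8 → (6, 1, 1, 7, 4)
    λ_9 → (6, 1, 1, 7, 4)
    λ_10 → (1, 2, 6, 1, 8)
    λ_11 → (6, 1, 1, 7, 4)

Linkage partition of the 11 weights (3 classes, p=19):

[[1, 5, 8, 9, 11], [2, 3, 10], [4, 6, 7]]


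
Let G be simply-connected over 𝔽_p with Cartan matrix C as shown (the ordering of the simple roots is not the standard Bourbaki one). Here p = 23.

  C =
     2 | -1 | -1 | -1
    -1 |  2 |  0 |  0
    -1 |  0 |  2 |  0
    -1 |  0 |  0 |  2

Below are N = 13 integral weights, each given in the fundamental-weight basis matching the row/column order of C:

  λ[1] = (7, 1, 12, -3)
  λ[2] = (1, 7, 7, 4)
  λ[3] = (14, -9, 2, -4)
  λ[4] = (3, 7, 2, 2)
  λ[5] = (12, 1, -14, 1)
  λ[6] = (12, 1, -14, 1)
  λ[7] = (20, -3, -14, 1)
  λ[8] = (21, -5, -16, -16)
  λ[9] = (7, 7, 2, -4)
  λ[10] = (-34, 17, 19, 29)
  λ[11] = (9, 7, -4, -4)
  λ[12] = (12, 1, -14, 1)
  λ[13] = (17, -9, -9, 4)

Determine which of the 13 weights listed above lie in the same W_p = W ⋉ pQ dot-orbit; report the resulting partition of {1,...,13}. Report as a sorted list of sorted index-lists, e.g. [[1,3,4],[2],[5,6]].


C ↔ D_4 under row/col permutation; |W(D_4)| = 192.

λ_j+ρ reflected into Ā_23 (⟨·,θ^∨⟩≤23); 4-tuples as given:

  1: (0, 2, 13, 2)
  2: (0, 8, 8, 5)
  3: (4, 8, 3, 3)
  4: (4, 8, 3, 3)
  5: (0, 2, 13, 2)
  6: (0, 2, 13, 2)
  7: (0, 2, 13, 2)
  8: (4, 8, 3, 3)
  9: (4, 8, 3, 3)
  10: (3, 5, 3, 7)
  11: (4, 8, 3, 3)
  12: (0, 2, 13, 2)
  13: (0, 8, 8, 5)

Grouping the 13 weights by Ā_23-representative: 4 linkage classes.

[[1, 5, 6, 7, 12], [2, 13], [3, 4, 8, 9, 11], [10]]


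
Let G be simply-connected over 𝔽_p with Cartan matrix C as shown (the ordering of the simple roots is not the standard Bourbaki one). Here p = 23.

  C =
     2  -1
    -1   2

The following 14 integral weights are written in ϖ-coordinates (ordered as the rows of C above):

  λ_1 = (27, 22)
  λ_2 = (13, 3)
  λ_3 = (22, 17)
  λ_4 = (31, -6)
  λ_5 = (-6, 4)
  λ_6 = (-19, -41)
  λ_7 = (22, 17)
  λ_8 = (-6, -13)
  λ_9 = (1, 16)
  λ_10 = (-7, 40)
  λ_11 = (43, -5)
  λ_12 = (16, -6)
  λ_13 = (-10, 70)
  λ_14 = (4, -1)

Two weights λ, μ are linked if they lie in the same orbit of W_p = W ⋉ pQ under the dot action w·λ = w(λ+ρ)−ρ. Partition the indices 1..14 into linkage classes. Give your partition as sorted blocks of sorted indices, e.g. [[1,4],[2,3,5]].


A_2 Cartan matrix, 2 simple roots permuted; ρ=(1,1).

Alcove-folded reps (p=23, 14 weights, presented ϖ-order):

    1: (5, 0)
    2: (14, 4)
    3: (5, 0)
    4: (14, 4)
    5: (5, 0)
    6: (12, 5)
    7: (5, 0)
    8: (12, 5)
    9: (2, 17)
    10: (12, 5)
    11: (2, 17)
    12: (12, 5)
    13: (2, 7)
    14: (5, 0)

5 distinct reps among the 14 weights ⇒ 5 W_23-linkage classes:

[[1, 3, 5, 7, 14], [2, 4], [6, 8, 10, 12], [9, 11], [13]]


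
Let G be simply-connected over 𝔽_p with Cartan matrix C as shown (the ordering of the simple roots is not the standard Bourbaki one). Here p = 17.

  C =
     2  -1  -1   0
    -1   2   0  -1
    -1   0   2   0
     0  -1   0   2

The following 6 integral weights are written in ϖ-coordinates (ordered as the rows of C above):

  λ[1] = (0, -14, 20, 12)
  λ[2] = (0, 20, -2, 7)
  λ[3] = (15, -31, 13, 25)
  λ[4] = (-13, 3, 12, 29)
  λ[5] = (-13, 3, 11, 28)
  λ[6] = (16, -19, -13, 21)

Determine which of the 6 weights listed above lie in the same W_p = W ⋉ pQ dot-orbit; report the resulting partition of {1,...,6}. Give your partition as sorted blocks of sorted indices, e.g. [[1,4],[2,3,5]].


Root system A_4: the 4×4 matrix C matches after relabeling.

Ā_17 reps of the 6 weights (A_4, coords as presented):

  1: (8, 4, 4, 1)
  2: (8, 4, 4, 1)
  3: (1, 3, 4, 0)
  4: (8, 4, 4, 1)
  5: (8, 4, 4, 1)
  6: (8, 4, 4, 1)

Grouping the 6 weights by Ā_17-representative: 2 linkage classes.

[[1, 2, 4, 5, 6], [3]]


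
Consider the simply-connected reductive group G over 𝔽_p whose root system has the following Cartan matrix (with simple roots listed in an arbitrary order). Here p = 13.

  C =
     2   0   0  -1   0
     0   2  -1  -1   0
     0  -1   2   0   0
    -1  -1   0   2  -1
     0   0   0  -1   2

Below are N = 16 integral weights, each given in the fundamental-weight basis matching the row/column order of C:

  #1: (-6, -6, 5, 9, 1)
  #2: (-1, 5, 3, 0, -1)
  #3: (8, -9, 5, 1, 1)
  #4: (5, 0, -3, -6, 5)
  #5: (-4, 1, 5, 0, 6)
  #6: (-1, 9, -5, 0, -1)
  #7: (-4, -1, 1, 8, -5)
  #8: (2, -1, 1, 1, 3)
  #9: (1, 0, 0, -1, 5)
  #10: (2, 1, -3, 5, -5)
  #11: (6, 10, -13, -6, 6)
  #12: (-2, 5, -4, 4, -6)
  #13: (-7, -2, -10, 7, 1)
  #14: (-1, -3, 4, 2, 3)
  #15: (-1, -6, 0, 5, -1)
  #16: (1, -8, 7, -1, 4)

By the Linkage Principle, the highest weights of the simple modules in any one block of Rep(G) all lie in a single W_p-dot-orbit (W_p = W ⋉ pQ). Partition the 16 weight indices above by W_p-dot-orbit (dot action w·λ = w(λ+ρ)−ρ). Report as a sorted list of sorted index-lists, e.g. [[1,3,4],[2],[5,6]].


C ↔ D_5 under row/col permutation; |W(D_5)| = 1920.

λ_j+ρ reflected into Ā_13 (⟨·,θ^∨⟩≤13); 5-tuples as given:

  λ_1+ρ ↦ (5, 0, 1, 0, 2) · λ_2+ρ ↦ (0, 1, 4, 1, 0) · λ_3+ρ ↦ (3, 0, 2, 2, 4) · λ_4+ρ ↦ (0, 1, 4, 1, 0) · λ_5+ρ ↦ (0, 2, 3, 1, 4) · λ_6+ρ ↦ (0, 1, 4, 1, 0) · λ_7+ρ ↦ (3, 0, 2, 2, 4) · λ_8+ρ ↦ (3, 0, 2, 2, 4) · λ_9+ρ ↦ (2, 1, 1, 0, 6) · λ_10+ρ ↦ (3, 0, 2, 2, 4) · λ_11+ρ ↦ (0, 1, 4, 1, 0) · λ_12+ρ ↦ (0, 2, 3, 1, 4) · λ_13+ρ ↦ (2, 1, 1, 0, 6) · λ_14+ρ ↦ (0, 2, 3, 1, 4) · λ_15+ρ ↦ (0, 1, 4, 1, 0) · λ_16+ρ ↦ (5, 0, 1, 0, 2)

Grouping the 16 weights by Ā_13-representative: 5 linkage classes.

[[1, 16], [2, 4, 6, 11, 15], [3, 7, 8, 10], [5, 12, 14], [9, 13]]


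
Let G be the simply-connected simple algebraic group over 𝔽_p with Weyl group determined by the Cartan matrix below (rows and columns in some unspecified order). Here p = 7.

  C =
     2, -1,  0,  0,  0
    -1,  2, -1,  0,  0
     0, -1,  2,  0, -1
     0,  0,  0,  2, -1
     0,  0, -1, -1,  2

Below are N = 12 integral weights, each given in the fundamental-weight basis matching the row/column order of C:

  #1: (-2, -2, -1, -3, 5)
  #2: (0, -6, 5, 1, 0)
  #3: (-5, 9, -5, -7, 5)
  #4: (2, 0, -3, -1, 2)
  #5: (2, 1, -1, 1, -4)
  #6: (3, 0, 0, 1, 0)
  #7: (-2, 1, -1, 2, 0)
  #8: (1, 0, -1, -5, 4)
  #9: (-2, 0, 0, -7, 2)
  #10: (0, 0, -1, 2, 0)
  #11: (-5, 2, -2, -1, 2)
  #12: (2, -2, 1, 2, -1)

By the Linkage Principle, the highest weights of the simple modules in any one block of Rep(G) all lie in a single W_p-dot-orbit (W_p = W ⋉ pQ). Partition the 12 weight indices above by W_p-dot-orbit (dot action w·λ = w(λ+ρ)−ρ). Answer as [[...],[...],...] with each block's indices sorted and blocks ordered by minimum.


Type A_5, rank 5, |W|=720; reorder rows/cols to standard.

Folding the 12 weights λ_j+ρ into Ā_7 (reps in the given 5-coord order):

  λ_1+ρ ↦ (0, 1, 1, 2, 2);  λ_2+ρ ↦ (2, 1, 1, 0, 1);  λ_3+ρ ↦ (1, 1, 0, 3, 1);  λ_4+ρ ↦ (2, 1, 1, 0, 1);  λ_5+ρ ↦ (2, 1, 1, 0, 1);  λ_6+ρ ↦ (2, 1, 1, 0, 1);  λ_7+ρ ↦ (1, 1, 0, 3, 1);  λ_8+ρ ↦ (1, 1, 0, 3, 1);  λ_9+ρ ↦ (1, 1, 0, 3, 1);  λ_10+ρ ↦ (1, 1, 0, 3, 1);  λ_11+ρ ↦ (2, 1, 1, 0, 1);  λ_12+ρ ↦ (2, 1, 1, 3, 0)

Grouping the 12 weights by Ā_7-representative: 4 linkage classes.

[[1], [2, 4, 5, 6, 11], [3, 7, 8, 9, 10], [12]]


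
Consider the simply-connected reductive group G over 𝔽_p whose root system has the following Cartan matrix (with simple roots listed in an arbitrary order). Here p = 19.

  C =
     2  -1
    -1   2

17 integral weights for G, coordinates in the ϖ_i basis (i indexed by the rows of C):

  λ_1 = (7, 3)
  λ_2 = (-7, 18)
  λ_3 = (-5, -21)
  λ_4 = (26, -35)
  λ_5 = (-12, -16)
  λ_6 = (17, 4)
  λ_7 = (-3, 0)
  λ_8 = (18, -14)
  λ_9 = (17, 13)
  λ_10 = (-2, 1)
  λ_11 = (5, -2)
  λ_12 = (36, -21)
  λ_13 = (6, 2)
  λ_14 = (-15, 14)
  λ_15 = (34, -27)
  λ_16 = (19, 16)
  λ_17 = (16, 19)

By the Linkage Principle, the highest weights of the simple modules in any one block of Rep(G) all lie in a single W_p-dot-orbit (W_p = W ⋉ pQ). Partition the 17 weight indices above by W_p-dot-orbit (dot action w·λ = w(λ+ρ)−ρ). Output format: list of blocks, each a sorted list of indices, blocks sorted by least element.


Dynkin diagram of C (from the 2 off-diagonal −1 entries): A_2.

Each λ_j+ρ reduced to Ā_19; 2-tuples below use C's row order:

  λ_1 → (8, 4) · λ_2 → (6, 13) · λ_3 → (14, 1) · λ_4 → (8, 4) · λ_5 → (8, 4) · λ_6 → (14, 1) · λ_7 → (1, 1) · λ_8 → (6, 13) · λ_9 → (5, 1) · λ_10 → (1, 1) · λ_11 → (5, 1) · λ_12 → (1, 1) · λ_13 → (7, 3) · λ_14 → (14, 1) · λ_15 → (7, 3) · λ_16 → (1, 1) · λ_17 → (1, 1)

The 17 indices split into 6 linkage classes (same alcove rep ⇔ same W_19-dot-orbit):

[[1, 4, 5], [2, 8], [3, 6, 14], [7, 10, 12, 16, 17], [9, 11], [13, 15]]


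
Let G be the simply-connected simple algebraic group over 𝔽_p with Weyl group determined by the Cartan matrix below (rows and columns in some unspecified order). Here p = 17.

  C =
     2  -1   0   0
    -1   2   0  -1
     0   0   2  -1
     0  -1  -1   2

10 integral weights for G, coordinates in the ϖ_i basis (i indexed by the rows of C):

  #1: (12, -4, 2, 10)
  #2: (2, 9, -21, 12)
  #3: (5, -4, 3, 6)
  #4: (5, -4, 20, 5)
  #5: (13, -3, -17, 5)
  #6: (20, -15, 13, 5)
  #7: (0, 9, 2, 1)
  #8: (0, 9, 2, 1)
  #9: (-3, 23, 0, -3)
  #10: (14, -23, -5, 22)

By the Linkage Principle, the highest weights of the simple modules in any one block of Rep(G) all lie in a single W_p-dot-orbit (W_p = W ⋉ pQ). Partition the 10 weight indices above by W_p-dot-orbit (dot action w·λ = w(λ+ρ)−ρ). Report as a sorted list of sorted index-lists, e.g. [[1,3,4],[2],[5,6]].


Type A_4, rank 4, |W|=120; reorder rows/cols to standard.

Folding the 10 weights λ_j+ρ into Ā_17 (reps in the given 4-coord order):

  [1] (3, 3, 4, 4) · [2] (3, 3, 4, 4) · [3] (3, 3, 4, 4) · [4] (3, 3, 4, 4) · [5] (1, 10, 3, 2) · [6] (3, 3, 4, 4) · [7] (1, 10, 3, 2) · [8] (1, 10, 3, 2) · [9] (1, 10, 3, 2) · [10] (1, 10, 3, 2)

Linkage partition of the 10 weights (2 classes, p=17):

[[1, 2, 3, 4, 6], [5, 7, 8, 9, 10]]


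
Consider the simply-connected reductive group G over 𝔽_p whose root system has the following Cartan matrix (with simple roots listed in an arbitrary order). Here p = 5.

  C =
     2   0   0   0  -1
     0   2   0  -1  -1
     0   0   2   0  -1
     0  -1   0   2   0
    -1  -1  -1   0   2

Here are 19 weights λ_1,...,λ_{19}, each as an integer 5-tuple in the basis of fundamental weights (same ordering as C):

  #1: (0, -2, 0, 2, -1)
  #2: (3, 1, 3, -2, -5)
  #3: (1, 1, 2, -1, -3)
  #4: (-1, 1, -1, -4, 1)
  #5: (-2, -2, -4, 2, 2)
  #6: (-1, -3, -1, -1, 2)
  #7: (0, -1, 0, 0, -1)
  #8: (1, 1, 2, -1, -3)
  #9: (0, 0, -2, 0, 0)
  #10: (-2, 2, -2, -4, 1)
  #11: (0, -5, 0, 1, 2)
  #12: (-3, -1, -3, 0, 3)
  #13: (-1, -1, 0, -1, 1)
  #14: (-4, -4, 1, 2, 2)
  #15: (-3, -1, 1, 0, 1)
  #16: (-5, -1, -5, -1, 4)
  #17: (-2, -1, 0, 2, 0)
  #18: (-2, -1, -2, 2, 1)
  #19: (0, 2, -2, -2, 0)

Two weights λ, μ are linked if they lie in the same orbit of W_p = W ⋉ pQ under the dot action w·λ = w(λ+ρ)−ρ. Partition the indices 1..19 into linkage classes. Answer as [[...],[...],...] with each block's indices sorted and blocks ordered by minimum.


Type D_5, rank 5, |W|=1920; reorder rows/cols to standard.

Folding the 19 weights λ_j+ρ into Ā_5 (reps in the given 5-coord order):

  λ_1 → (0, 0, 0, 2, 1) · λ_2 → (0, 0, 0, 2, 1) · λ_3 → (0, 0, 1, 0, 2) · λ_4 → (0, 0, 0, 2, 1) · λ_5 → (1, 1, 1, 1, 0) · λ_6 → (0, 0, 0, 2, 1) · λ_7 → (1, 0, 1, 1, 0) · λ_8 → (0, 0, 1, 0, 2) · λ_9 → (1, 1, 1, 1, 0) · λ_10 → (1, 0, 1, 3, 0) · λ_11 → (0, 0, 0, 2, 1) · λ_12 → (2, 0, 2, 1, 0) · λ_13 → (0, 0, 1, 0, 2) · λ_14 → (0, 0, 1, 0, 2) · λ_15 → (2, 0, 2, 1, 0) · λ_16 → (1, 0, 1, 3, 0) · λ_17 → (1, 0, 1, 3, 0) · λ_18 → (1, 0, 1, 3, 0) · λ_19 → (1, 0, 1, 1, 0)

These 19 weights hit 6 W_5-dot-orbits; sizes (5, 4, 2, 2, 4, 2):

[[1, 2, 4, 6, 11], [3, 8, 13, 14], [5, 9], [7, 19], [10, 16, 17, 18], [12, 15]]


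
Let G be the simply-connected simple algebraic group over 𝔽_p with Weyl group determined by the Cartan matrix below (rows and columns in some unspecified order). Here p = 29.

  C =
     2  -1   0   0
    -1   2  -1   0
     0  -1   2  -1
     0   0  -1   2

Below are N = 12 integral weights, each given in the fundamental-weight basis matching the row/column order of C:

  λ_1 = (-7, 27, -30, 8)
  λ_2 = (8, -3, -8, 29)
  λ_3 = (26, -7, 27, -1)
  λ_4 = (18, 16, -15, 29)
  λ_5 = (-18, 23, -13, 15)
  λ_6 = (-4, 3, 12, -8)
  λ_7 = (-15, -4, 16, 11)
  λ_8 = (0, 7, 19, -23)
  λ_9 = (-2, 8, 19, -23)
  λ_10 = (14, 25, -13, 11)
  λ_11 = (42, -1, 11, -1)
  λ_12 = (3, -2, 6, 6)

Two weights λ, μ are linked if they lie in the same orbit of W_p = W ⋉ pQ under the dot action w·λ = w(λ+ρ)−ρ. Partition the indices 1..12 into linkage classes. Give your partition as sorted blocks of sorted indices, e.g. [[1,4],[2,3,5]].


Dynkin diagram of C (from the 6 off-diagonal −1 entries): A_4.

λ_j+ρ reflected into Ā_29 (⟨·,θ^∨⟩≤29); 4-tuples as given:

  1: (1, 6, 2, 20) · 2: (1, 6, 2, 20) · 3: (1, 6, 2, 20) · 4: (3, 1, 6, 7) · 5: (12, 5, 7, 4) · 6: (3, 1, 6, 7) · 7: (3, 14, 0, 12) · 8: (1, 6, 2, 20) · 9: (1, 6, 2, 20) · 10: (3, 14, 0, 12) · 11: (3, 14, 0, 12) · 12: (3, 1, 6, 7)

Partition of {1..12} into 4 W_29-dot-orbits:

[[1, 2, 3, 8, 9], [4, 6, 12], [5], [7, 10, 11]]


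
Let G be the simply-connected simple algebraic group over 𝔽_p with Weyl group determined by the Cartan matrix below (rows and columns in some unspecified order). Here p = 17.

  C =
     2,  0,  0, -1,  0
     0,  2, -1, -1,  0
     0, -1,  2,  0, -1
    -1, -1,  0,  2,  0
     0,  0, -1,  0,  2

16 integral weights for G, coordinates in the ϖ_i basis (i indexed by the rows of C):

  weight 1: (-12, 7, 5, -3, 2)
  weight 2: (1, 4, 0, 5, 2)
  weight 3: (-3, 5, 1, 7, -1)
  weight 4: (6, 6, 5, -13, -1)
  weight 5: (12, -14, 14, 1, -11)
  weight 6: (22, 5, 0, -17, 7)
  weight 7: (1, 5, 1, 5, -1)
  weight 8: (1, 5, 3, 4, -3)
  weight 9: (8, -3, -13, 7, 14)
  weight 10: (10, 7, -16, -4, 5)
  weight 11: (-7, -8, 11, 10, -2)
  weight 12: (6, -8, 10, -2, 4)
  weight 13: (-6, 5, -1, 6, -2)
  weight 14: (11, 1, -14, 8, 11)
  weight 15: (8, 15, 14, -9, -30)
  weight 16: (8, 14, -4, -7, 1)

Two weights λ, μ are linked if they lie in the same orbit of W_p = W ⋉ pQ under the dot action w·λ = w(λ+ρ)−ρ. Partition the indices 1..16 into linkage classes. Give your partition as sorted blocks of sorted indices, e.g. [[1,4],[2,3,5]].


Cartan matrix: type A_5 (|W|=720); un-permuting the 5 rows.

Each λ_j+ρ reduced to Ā_17; 5-tuples below use C's row order:

  [1] (2, 5, 1, 6, 3)
  [2] (2, 5, 1, 6, 3)
  [3] (2, 6, 2, 6, 0)
  [4] (5, 5, 1, 2, 0)
  [5] (2, 6, 2, 5, 2)
  [6] (1, 1, 3, 6, 5)
  [7] (2, 6, 2, 6, 0)
  [8] (2, 6, 2, 5, 2)
  [9] (2, 6, 2, 6, 0)
  [10] (1, 1, 3, 6, 5)
  [11] (4, 5, 4, 2, 1)
  [12] (1, 1, 3, 6, 5)
  [13] (5, 5, 1, 2, 0)
  [14] (4, 5, 4, 2, 1)
  [15] (2, 6, 2, 6, 0)
  [16] (2, 6, 2, 6, 0)

Partition of {1..16} into 6 W_17-dot-orbits:

[[1, 2], [3, 7, 9, 15, 16], [4, 13], [5, 8], [6, 10, 12], [11, 14]]


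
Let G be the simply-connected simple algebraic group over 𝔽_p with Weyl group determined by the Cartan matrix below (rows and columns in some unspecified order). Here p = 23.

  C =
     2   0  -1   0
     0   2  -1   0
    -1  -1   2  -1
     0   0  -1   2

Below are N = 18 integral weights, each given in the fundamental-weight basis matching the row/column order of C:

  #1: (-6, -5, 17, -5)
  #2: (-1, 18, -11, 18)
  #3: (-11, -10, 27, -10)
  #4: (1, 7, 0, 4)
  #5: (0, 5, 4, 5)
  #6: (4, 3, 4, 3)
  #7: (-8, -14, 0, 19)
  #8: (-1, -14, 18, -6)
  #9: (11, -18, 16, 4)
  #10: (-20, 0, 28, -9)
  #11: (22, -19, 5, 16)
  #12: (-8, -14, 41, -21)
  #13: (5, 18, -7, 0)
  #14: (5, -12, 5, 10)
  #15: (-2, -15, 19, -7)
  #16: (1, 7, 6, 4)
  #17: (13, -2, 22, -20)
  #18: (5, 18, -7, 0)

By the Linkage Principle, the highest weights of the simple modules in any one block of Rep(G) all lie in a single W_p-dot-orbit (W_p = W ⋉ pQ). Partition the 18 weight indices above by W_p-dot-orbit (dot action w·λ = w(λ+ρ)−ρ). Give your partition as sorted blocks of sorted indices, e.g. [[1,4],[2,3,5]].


Root system D_4: the 4×4 matrix C matches after relabeling.

W_23-reps of the 18 weights in Ā_23 (same 4-coord order as C):

  λ_1+ρ ↦ (5, 4, 5, 4)
  λ_2+ρ ↦ (5, 4, 5, 4)
  λ_3+ρ ↦ (5, 4, 5, 4)
  λ_4+ρ ↦ (2, 8, 1, 5)
  λ_5+ρ ↦ (1, 6, 5, 6)
  λ_6+ρ ↦ (5, 4, 5, 4)
  λ_7+ρ ↦ (12, 6, 1, 1)
  λ_8+ρ ↦ (0, 13, 1, 5)
  λ_9+ρ ↦ (1, 6, 5, 6)
  λ_10+ρ ↦ (12, 6, 1, 1)
  λ_11+ρ ↦ (0, 5, 0, 6)
  λ_12+ρ ↦ (12, 6, 1, 1)
  λ_13+ρ ↦ (0, 13, 1, 5)
  λ_14+ρ ↦ (1, 6, 5, 6)
  λ_15+ρ ↦ (0, 13, 1, 5)
  λ_16+ρ ↦ (2, 8, 1, 5)
  λ_17+ρ ↦ (0, 13, 1, 5)
  λ_18+ρ ↦ (0, 13, 1, 5)

Linkage partition of the 18 weights (6 classes, p=23):

[[1, 2, 3, 6], [4, 16], [5, 9, 14], [7, 10, 12], [8, 13, 15, 17, 18], [11]]


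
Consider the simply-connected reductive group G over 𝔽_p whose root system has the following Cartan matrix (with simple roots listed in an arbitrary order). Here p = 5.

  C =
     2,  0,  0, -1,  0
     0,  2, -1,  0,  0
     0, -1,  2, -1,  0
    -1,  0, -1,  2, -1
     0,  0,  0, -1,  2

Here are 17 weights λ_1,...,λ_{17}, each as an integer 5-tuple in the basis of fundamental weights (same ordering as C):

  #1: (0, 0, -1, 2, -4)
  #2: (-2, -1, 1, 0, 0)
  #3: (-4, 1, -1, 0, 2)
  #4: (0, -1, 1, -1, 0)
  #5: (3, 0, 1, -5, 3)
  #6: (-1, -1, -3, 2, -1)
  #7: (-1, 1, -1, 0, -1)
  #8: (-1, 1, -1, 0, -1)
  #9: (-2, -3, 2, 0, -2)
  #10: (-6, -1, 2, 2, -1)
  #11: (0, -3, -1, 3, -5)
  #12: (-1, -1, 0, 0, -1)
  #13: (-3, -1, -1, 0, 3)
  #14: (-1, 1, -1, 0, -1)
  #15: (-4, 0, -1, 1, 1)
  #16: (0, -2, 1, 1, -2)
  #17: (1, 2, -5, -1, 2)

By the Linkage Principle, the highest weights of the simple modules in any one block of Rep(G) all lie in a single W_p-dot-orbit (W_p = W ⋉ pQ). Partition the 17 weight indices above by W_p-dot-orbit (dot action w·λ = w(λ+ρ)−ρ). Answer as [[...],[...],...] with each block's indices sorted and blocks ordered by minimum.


D_5 Cartan matrix, 5 simple roots permuted; ρ=(1,1,1,1,1).

Each λ_j+ρ reduced to Ā_5; 5-tuples below use C's row order:

    λ_1+ρ ↦ (1, 1, 0, 0, 3)
    λ_2+ρ ↦ (1, 0, 1, 0, 1)
    λ_3+ρ ↦ (1, 0, 1, 0, 1)
    λ_4+ρ ↦ (1, 0, 1, 0, 1)
    λ_5+ρ ↦ (0, 0, 1, 1, 0)
    λ_6+ρ ↦ (0, 2, 0, 1, 0)
    λ_7+ρ ↦ (0, 2, 0, 1, 0)
    λ_8+ρ ↦ (0, 2, 0, 1, 0)
    λ_9+ρ ↦ (0, 2, 0, 1, 0)
    λ_10+ρ ↦ (2, 0, 1, 0, 1)
    λ_11+ρ ↦ (1, 0, 0, 1, 2)
    λ_12+ρ ↦ (0, 0, 1, 1, 0)
    λ_13+ρ ↦ (1, 1, 0, 0, 3)
    λ_14+ρ ↦ (0, 2, 0, 1, 0)
    λ_15+ρ ↦ (2, 0, 1, 0, 1)
    λ_16+ρ ↦ (1, 0, 1, 0, 1)
    λ_17+ρ ↦ (2, 0, 1, 0, 1)

Grouping the 17 weights by Ā_5-representative: 6 linkage classes.

[[1, 13], [2, 3, 4, 16], [5, 12], [6, 7, 8, 9, 14], [10, 15, 17], [11]]


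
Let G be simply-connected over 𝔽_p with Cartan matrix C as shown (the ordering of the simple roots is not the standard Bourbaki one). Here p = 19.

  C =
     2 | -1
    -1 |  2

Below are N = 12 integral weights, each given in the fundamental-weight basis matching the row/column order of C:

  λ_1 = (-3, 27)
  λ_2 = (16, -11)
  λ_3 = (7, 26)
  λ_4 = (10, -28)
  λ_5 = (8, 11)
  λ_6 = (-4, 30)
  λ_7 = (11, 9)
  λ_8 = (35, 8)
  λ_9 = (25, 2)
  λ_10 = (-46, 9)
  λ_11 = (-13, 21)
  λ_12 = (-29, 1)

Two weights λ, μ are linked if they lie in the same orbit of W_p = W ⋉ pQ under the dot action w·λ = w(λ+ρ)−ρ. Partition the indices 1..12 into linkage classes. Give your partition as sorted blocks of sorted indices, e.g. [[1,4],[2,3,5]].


A_2 Cartan matrix, 2 simple roots permuted; ρ=(1,1).

Ā_19 reps of the 12 weights (A_2, coords as presented):

    1: (7, 10)
    2: (7, 10)
    3: (8, 3)
    4: (8, 3)
    5: (7, 10)
    6: (9, 7)
    7: (9, 7)
    8: (7, 10)
    9: (9, 7)
    10: (9, 7)
    11: (9, 7)
    12: (7, 10)

Linkage partition of the 12 weights (3 classes, p=19):

[[1, 2, 5, 8, 12], [3, 4], [6, 7, 9, 10, 11]]


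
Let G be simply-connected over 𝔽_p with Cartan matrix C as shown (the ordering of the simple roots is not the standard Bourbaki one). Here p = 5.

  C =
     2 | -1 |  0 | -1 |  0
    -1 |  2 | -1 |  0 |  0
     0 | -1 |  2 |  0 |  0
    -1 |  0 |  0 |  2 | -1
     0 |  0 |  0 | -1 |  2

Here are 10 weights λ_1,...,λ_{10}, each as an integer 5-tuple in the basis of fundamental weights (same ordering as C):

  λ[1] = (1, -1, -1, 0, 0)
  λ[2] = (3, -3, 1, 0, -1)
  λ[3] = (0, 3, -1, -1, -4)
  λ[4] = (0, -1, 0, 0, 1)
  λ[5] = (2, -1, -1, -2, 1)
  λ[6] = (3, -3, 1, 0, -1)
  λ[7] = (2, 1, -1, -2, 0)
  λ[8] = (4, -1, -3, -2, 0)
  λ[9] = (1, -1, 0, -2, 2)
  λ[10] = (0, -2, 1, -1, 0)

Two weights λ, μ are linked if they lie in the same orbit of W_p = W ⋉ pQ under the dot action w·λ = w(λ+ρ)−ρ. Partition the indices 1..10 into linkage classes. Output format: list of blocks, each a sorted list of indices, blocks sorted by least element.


A_5 Cartan matrix, 5 simple roots permuted; ρ=(1,1,1,1,1).

Folding the 10 weights λ_j+ρ into Ā_5 (reps in the given 5-coord order):

    λ_1 → (2, 0, 0, 1, 1)
    λ_2 → (2, 2, 0, 1, 0)
    λ_3 → (2, 2, 0, 1, 0)
    λ_4 → (1, 0, 1, 1, 2)
    λ_5 → (2, 0, 0, 1, 1)
    λ_6 → (2, 2, 0, 1, 0)
    λ_7 → (2, 2, 0, 1, 0)
    λ_8 → (2, 2, 0, 1, 0)
    λ_9 → (1, 0, 1, 1, 2)
    λ_10 → (0, 1, 1, 0, 1)

Grouping the 10 weights by Ā_5-representative: 4 linkage classes.

[[1, 5], [2, 3, 6, 7, 8], [4, 9], [10]]


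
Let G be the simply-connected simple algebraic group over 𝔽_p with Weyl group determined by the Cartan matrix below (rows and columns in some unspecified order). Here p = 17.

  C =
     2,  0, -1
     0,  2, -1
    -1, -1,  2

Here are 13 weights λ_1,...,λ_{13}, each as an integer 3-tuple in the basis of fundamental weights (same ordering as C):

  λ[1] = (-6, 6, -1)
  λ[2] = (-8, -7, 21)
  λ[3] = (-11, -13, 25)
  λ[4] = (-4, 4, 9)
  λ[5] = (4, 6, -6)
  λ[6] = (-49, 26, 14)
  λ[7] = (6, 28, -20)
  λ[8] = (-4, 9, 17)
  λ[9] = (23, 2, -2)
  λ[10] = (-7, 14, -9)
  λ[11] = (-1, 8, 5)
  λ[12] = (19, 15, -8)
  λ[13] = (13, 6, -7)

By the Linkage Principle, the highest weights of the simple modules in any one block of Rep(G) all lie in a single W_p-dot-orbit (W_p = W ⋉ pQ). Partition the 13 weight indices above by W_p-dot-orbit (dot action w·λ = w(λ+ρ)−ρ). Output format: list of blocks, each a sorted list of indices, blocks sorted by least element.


A_3 Cartan matrix, 3 simple roots permuted; ρ=(1,1,1).

W_17-reps of the 13 weights in Ā_17 (same 3-coord order as C):

  λ_1 → (0, 2, 5);  λ_2 → (2, 1, 9);  λ_3 → (1, 3, 4);  λ_4 → (3, 5, 7);  λ_5 → (0, 2, 5);  λ_6 → (8, 1, 6);  λ_7 → (0, 2, 5);  λ_8 → (8, 1, 6);  λ_9 → (8, 1, 6);  λ_10 → (8, 1, 6);  λ_11 → (0, 9, 6);  λ_12 → (1, 3, 4);  λ_13 → (8, 1, 6)

Grouping the 13 weights by Ā_17-representative: 6 linkage classes.

[[1, 5, 7], [2], [3, 12], [4], [6, 8, 9, 10, 13], [11]]


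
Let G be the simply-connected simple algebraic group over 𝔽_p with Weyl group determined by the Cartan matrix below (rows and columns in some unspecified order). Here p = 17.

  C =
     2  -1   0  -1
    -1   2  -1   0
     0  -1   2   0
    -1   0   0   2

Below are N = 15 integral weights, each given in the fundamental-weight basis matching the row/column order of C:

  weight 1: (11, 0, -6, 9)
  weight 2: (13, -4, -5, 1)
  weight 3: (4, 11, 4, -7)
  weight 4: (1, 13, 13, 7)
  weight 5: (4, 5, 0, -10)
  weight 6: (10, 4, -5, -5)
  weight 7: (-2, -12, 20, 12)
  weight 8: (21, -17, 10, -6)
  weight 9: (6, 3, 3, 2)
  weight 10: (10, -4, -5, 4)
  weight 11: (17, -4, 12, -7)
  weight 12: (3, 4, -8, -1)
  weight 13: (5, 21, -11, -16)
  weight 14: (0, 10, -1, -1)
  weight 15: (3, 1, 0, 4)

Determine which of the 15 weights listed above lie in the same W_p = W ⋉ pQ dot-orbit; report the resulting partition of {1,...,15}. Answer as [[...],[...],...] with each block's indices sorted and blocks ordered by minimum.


Dynkin diagram of C (from the 6 off-diagonal −1 entries): A_4.

Alcove-folded reps (p=17, 15 weights, presented ϖ-order):

  λ_1 → (7, 1, 4, 4);  λ_2 → (7, 4, 3, 2);  λ_3 → (1, 11, 0, 0);  λ_4 → (7, 4, 3, 2);  λ_5 → (4, 2, 1, 5);  λ_6 → (7, 1, 4, 4);  λ_7 → (7, 1, 4, 4);  λ_8 → (1, 11, 0, 0);  λ_9 → (7, 4, 3, 2);  λ_10 → (4, 4, 3, 5);  λ_11 → (4, 2, 1, 5);  λ_12 → (2, 2, 5, 0);  λ_13 → (4, 2, 1, 5);  λ_14 → (1, 11, 0, 0);  λ_15 → (4, 2, 1, 5)

The 15 indices split into 6 linkage classes (same alcove rep ⇔ same W_17-dot-orbit):

[[1, 6, 7], [2, 4, 9], [3, 8, 14], [5, 11, 13, 15], [10], [12]]


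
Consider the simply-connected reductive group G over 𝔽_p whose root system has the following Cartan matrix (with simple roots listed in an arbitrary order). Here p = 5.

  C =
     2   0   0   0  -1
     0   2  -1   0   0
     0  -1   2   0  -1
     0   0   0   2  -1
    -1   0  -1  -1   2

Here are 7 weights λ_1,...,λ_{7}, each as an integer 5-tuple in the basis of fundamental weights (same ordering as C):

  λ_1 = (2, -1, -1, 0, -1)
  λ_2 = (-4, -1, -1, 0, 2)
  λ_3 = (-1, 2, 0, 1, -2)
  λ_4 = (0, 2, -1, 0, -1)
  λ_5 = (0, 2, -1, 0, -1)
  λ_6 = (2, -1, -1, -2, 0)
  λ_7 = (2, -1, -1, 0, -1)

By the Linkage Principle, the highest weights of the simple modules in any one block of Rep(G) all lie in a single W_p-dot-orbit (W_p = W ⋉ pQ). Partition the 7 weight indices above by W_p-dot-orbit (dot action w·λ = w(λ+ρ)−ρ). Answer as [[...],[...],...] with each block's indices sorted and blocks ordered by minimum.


Cartan matrix: type D_5 (|W|=1920); un-permuting the 5 rows.

Folding the 7 weights λ_j+ρ into Ā_5 (reps in the given 5-coord order):

    λ_1+ρ ↦ (3, 0, 0, 1, 0)
    λ_2+ρ ↦ (3, 0, 0, 1, 0)
    λ_3+ρ ↦ (1, 3, 0, 1, 0)
    λ_4+ρ ↦ (1, 3, 0, 1, 0)
    λ_5+ρ ↦ (1, 3, 0, 1, 0)
    λ_6+ρ ↦ (3, 0, 0, 1, 0)
    λ_7+ρ ↦ (3, 0, 0, 1, 0)

Partition of {1..7} into 2 W_5-dot-orbits:

[[1, 2, 6, 7], [3, 4, 5]]


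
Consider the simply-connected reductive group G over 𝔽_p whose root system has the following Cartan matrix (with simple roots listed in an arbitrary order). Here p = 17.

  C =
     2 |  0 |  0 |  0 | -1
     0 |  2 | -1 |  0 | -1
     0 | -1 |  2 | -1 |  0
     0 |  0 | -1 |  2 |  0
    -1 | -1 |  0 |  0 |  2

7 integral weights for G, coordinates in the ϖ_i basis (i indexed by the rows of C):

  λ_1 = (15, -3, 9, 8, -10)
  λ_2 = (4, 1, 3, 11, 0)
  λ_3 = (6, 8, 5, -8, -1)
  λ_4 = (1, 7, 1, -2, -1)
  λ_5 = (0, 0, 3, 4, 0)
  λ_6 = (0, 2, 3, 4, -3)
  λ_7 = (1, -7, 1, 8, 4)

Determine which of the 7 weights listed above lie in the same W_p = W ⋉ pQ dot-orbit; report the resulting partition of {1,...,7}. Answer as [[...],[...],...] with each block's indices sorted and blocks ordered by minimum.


A_5 Cartan matrix, 5 simple roots permuted; ρ=(1,1,1,1,1).

Ā_17 reps of the 7 weights (A_5, coords as presented):

  1: (2, 8, 1, 1, 0) · 2: (1, 1, 4, 5, 1) · 3: (2, 8, 1, 1, 0) · 4: (2, 8, 1, 1, 0) · 5: (1, 1, 4, 5, 1) · 6: (1, 1, 4, 5, 1) · 7: (1, 1, 4, 5, 1)

These 7 weights hit 2 W_17-dot-orbits; sizes (3, 4):

[[1, 3, 4], [2, 5, 6, 7]]


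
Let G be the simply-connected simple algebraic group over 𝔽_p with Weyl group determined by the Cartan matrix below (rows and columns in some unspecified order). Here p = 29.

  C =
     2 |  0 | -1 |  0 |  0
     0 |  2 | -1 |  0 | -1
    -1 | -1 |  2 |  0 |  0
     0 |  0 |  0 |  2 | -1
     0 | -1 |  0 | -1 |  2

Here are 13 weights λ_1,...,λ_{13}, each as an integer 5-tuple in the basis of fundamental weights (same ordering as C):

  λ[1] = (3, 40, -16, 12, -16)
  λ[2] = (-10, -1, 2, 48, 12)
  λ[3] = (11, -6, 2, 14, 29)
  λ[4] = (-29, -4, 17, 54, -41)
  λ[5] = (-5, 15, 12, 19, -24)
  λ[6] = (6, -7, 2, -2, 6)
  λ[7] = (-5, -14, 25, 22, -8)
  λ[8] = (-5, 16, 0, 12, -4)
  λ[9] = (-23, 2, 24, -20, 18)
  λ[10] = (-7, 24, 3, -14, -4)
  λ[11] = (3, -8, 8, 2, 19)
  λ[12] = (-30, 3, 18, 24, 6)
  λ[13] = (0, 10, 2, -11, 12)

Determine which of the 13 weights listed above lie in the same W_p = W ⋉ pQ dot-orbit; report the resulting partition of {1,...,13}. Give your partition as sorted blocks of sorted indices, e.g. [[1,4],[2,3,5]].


A_5 Cartan matrix, 5 simple roots permuted; ρ=(1,1,1,1,1).

Alcove-folded reps (p=29, 13 weights, presented ϖ-order):

  λ_1+ρ ↦ (1, 11, 3, 10, 3)
  λ_2+ρ ↦ (4, 7, 2, 3, 13)
  λ_3+ρ ↦ (1, 11, 3, 10, 3)
  λ_4+ρ ↦ (1, 11, 3, 10, 3)
  λ_5+ρ ↦ (4, 7, 2, 3, 13)
  λ_6+ρ ↦ (4, 3, 3, 1, 0)
  λ_7+ρ ↦ (4, 7, 2, 3, 13)
  λ_8+ρ ↦ (1, 11, 3, 10, 3)
  λ_9+ρ ↦ (4, 3, 3, 1, 0)
  λ_10+ρ ↦ (4, 7, 2, 3, 13)
  λ_11+ρ ↦ (4, 7, 2, 3, 13)
  λ_12+ρ ↦ (4, 3, 3, 1, 0)
  λ_13+ρ ↦ (1, 11, 3, 10, 3)

The 13 indices split into 3 linkage classes (same alcove rep ⇔ same W_29-dot-orbit):

[[1, 3, 4, 8, 13], [2, 5, 7, 10, 11], [6, 9, 12]]


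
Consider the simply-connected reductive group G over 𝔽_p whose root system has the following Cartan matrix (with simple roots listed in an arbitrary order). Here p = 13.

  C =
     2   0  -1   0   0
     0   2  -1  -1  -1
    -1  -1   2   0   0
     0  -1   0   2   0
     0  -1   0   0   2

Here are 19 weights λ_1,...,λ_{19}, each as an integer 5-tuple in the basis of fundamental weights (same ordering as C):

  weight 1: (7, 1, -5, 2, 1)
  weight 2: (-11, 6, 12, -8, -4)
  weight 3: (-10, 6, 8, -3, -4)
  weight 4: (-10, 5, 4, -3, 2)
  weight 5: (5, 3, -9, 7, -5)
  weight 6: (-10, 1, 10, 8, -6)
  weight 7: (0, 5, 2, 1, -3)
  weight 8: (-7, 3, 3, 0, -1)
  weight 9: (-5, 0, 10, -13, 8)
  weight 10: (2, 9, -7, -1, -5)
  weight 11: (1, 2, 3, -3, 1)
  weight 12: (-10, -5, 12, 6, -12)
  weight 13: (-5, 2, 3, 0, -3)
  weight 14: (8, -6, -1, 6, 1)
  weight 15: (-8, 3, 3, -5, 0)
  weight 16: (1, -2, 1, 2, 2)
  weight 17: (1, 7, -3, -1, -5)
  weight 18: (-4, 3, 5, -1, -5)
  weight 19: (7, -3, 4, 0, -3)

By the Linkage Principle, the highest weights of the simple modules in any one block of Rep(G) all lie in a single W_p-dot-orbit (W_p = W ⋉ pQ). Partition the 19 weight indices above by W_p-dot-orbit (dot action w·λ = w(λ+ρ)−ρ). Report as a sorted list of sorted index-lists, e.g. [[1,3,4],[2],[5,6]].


Type D_5, rank 5, |W|=1920; reorder rows/cols to standard.

Ā_13 reps of the 19 weights (D_5, coords as presented):

  1: (4, 2, 2, 1, 0)
  2: (3, 0, 3, 0, 4)
  3: (4, 2, 2, 1, 0)
  4: (4, 1, 0, 1, 2)
  5: (0, 2, 2, 0, 4)
  6: (0, 2, 2, 0, 4)
  7: (2, 1, 1, 2, 2)
  8: (4, 2, 2, 1, 0)
  9: (4, 1, 0, 1, 2)
  10: (3, 0, 3, 0, 4)
  11: (2, 1, 1, 2, 2)
  12: (0, 2, 2, 0, 4)
  13: (4, 1, 0, 1, 2)
  14: (4, 2, 2, 1, 0)
  15: (4, 1, 0, 1, 2)
  16: (2, 1, 1, 2, 2)
  17: (0, 2, 2, 0, 4)
  18: (3, 0, 3, 0, 4)
  19: (8, 1, 0, 2, 1)

6 distinct reps among the 19 weights ⇒ 6 W_13-linkage classes:

[[1, 3, 8, 14], [2, 10, 18], [4, 9, 13, 15], [5, 6, 12, 17], [7, 11, 16], [19]]


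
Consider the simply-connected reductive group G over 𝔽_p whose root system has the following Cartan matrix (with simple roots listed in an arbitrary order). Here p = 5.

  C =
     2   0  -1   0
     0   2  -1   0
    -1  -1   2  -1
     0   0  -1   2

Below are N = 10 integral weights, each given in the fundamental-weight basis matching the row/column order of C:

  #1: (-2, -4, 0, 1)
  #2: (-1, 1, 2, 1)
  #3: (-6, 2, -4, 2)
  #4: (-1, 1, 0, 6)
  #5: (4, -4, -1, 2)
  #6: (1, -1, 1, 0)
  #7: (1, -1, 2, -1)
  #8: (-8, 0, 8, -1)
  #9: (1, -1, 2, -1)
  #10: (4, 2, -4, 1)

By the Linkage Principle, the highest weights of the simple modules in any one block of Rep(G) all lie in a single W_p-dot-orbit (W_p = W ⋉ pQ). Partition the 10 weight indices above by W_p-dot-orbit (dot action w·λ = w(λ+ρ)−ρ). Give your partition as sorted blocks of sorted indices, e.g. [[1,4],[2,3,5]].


Type D_4, rank 4, |W|=192; reorder rows/cols to standard.

Alcove-folded reps (p=5, 10 weights, presented ϖ-order):

  1: (2, 0, 0, 1)
  2: (2, 0, 0, 0)
  3: (2, 0, 0, 0)
  4: (2, 0, 0, 1)
  5: (2, 0, 0, 0)
  6: (2, 0, 0, 1)
  7: (2, 0, 0, 0)
  8: (2, 0, 0, 1)
  9: (2, 0, 0, 0)
  10: (2, 0, 0, 1)

Partition of {1..10} into 2 W_5-dot-orbits:

[[1, 4, 6, 8, 10], [2, 3, 5, 7, 9]]


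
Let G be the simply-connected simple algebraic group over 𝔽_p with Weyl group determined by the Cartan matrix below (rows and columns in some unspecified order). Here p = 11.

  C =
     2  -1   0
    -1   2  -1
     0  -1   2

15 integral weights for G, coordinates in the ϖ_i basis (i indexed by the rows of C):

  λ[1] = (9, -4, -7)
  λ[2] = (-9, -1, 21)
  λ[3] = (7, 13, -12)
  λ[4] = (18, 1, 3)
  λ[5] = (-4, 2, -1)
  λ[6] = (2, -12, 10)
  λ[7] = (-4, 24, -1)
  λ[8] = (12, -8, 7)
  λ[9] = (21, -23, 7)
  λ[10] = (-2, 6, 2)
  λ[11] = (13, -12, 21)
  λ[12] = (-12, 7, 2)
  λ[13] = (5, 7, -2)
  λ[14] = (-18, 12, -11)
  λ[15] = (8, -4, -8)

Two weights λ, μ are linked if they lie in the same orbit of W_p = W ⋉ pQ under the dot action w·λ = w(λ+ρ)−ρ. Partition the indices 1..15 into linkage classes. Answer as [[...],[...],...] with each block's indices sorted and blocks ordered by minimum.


C ↔ A_3 under row/col permutation; |W(A_3)| = 24.

Alcove-folded reps (p=11, 15 weights, presented ϖ-order):

  1: (1, 6, 3)
  2: (8, 3, 0)
  3: (3, 0, 0)
  4: (3, 5, 2)
  5: (3, 0, 0)
  6: (8, 3, 0)
  7: (3, 0, 0)
  8: (3, 5, 2)
  9: (8, 3, 0)
  10: (1, 6, 3)
  11: (8, 3, 0)
  12: (8, 3, 0)
  13: (3, 5, 2)
  14: (3, 5, 2)
  15: (1, 6, 3)

Grouping the 15 weights by Ā_11-representative: 4 linkage classes.

[[1, 10, 15], [2, 6, 9, 11, 12], [3, 5, 7], [4, 8, 13, 14]]


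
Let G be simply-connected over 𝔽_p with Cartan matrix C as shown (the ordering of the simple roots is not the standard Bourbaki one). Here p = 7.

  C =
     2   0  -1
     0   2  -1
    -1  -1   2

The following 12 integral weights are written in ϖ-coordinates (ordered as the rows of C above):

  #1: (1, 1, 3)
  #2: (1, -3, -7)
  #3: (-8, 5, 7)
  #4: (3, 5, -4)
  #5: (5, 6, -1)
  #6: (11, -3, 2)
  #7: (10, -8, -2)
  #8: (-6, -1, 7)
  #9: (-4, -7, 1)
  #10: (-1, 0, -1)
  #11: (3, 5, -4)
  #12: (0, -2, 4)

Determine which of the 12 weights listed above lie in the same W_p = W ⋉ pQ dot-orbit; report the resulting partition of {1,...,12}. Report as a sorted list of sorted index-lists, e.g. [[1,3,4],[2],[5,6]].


Type A_3, rank 3, |W|=24; reorder rows/cols to standard.

λ_j+ρ reflected into Ā_7 (⟨·,θ^∨⟩≤7); 3-tuples as given:

  1: (1, 1, 4)
  2: (1, 1, 4)
  3: (0, 1, 0)
  4: (1, 3, 3)
  5: (0, 1, 0)
  6: (1, 1, 4)
  7: (1, 3, 3)
  8: (4, 1, 2)
  9: (4, 1, 2)
  10: (0, 1, 0)
  11: (1, 3, 3)
  12: (1, 1, 4)

Grouping the 12 weights by Ā_7-representative: 4 linkage classes.

[[1, 2, 6, 12], [3, 5, 10], [4, 7, 11], [8, 9]]


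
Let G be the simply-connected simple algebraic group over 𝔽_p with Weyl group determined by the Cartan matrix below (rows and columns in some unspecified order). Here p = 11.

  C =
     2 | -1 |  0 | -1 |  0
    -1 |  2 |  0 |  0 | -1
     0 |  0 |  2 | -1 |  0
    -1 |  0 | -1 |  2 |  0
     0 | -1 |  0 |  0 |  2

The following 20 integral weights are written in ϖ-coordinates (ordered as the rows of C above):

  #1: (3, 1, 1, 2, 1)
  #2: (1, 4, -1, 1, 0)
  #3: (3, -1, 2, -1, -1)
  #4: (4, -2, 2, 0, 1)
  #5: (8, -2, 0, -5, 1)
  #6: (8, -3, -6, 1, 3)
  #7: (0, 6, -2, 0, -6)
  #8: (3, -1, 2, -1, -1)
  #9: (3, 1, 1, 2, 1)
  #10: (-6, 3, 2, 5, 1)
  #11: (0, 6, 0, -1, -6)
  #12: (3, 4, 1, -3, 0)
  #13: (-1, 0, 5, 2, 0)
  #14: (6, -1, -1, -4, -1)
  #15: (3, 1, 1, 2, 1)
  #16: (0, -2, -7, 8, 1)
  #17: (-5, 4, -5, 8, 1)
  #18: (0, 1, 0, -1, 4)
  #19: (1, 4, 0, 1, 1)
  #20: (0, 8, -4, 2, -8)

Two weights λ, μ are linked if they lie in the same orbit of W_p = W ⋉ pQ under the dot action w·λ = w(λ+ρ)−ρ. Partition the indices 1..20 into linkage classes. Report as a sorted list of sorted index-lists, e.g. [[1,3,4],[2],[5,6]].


Type A_5, rank 5, |W|=720; reorder rows/cols to standard.

Alcove-folded reps (p=11, 20 weights, presented ϖ-order):

  1: (4, 2, 0, 3, 0) · 2: (2, 5, 0, 2, 1) · 3: (4, 0, 3, 0, 0) · 4: (4, 1, 3, 1, 1) · 5: (4, 1, 3, 1, 1) · 6: (4, 2, 0, 3, 0) · 7: (1, 2, 1, 0, 5) · 8: (4, 0, 3, 0, 0) · 9: (4, 2, 0, 3, 0) · 10: (4, 1, 3, 1, 1) · 11: (1, 2, 1, 0, 5) · 12: (2, 5, 0, 2, 1) · 13: (0, 1, 6, 3, 1) · 14: (4, 0, 3, 0, 0) · 15: (4, 2, 0, 3, 0) · 16: (0, 1, 6, 3, 1) · 17: (4, 1, 3, 1, 1) · 18: (1, 2, 1, 0, 5) · 19: (2, 5, 0, 2, 1) · 20: (1, 2, 1, 0, 5)

Partition of {1..20} into 6 W_11-dot-orbits:

[[1, 6, 9, 15], [2, 12, 19], [3, 8, 14], [4, 5, 10, 17], [7, 11, 18, 20], [13, 16]]


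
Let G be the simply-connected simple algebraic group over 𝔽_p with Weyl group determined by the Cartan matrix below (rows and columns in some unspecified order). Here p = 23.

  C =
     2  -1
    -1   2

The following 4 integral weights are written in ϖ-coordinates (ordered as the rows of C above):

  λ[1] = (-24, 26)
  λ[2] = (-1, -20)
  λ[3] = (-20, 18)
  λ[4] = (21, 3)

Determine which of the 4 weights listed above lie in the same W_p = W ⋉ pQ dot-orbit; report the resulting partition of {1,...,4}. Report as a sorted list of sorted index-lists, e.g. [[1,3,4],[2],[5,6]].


A_2 Cartan matrix, 2 simple roots permuted; ρ=(1,1).

Each λ_j+ρ reduced to Ā_23; 2-tuples below use C's row order:

  λ_1 → (19, 0);  λ_2 → (19, 0);  λ_3 → (19, 0);  λ_4 → (19, 1)

2 distinct reps among the 4 weights ⇒ 2 W_23-linkage classes:

[[1, 2, 3], [4]]


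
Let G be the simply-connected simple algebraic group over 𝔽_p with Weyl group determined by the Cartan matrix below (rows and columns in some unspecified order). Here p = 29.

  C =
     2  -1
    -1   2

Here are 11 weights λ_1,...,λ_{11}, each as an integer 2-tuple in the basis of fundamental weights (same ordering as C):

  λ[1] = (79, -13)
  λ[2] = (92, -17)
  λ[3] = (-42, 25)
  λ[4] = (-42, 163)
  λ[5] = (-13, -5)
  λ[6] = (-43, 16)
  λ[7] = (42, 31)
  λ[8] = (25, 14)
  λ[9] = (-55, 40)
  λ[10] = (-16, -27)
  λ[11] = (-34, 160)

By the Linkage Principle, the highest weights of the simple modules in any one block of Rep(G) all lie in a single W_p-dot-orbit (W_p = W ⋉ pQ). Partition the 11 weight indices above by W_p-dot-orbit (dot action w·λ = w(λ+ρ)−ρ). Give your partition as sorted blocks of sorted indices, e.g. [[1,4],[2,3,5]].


C ↔ A_2 under row/col permutation; |W(A_2)| = 6.

Each λ_j+ρ reduced to Ā_29; 2-tuples below use C's row order:

  λ_1+ρ ↦ (12, 7) · λ_2+ρ ↦ (10, 6) · λ_3+ρ ↦ (14, 3) · λ_4+ρ ↦ (12, 7) · λ_5+ρ ↦ (4, 12) · λ_6+ρ ↦ (4, 12) · λ_7+ρ ↦ (14, 3) · λ_8+ρ ↦ (14, 3) · λ_9+ρ ↦ (4, 12) · λ_10+ρ ↦ (14, 3) · λ_11+ρ ↦ (4, 12)

The 11 indices split into 4 linkage classes (same alcove rep ⇔ same W_29-dot-orbit):

[[1, 4], [2], [3, 7, 8, 10], [5, 6, 9, 11]]
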